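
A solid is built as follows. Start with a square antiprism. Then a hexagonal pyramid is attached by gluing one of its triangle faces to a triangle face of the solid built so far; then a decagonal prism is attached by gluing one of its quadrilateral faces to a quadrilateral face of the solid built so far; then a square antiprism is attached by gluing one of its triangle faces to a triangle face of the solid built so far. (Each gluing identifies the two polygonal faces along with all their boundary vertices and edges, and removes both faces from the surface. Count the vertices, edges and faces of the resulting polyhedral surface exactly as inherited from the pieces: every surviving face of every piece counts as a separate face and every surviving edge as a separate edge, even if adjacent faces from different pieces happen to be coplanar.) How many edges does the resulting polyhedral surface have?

A square antiprism: V=8, E=16, F=10.
Attach a hexagonal pyramid (V=7, E=12, F=7) along a 3-gon: merge 3 vertices and 3 edges, delete both glued faces → V=12, E=25, F=15.
Attach a decagonal prism (V=20, E=30, F=12) along a 4-gon: merge 4 vertices and 4 edges, delete both glued faces → V=28, E=51, F=25.
Attach a square antiprism (V=8, E=16, F=10) along a 3-gon: merge 3 vertices and 3 edges, delete both glued faces → V=33, E=64, F=33.
Check: V − E + F = 33 − 64 + 33 = 2.

64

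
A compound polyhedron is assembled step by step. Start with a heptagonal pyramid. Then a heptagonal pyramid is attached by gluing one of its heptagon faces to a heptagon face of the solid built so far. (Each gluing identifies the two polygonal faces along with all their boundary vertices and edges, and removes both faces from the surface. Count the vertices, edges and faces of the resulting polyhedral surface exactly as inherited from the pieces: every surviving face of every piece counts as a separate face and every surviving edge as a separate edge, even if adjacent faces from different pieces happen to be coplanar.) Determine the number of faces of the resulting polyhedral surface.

A heptagonal pyramid: V=8, E=14, F=8.
Attach a heptagonal pyramid (V=8, E=14, F=8) along a 7-gon: merge 7 vertices and 7 edges, delete both glued faces → V=9, E=21, F=14.
Check: V − E + F = 9 − 21 + 14 = 2.

14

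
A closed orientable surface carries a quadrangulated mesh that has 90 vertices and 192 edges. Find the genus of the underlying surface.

4

Every face is a square and each edge borders two faces, so 4F = 2·192, giving F = 96.
χ = V − E + F = 90 − 192 + 96 = -6.
For a closed orientable surface χ = 2 − 2g, so g = (2 − (-6))/2 = 4.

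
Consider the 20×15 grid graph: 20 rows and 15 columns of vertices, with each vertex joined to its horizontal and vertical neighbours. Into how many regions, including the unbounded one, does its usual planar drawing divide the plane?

The grid has V = 20·15 = 300 vertices and E = 20·14 + 15·19 = 565 edges.
F = 2 − V + E = 2 − 300 + 565 = 267.

267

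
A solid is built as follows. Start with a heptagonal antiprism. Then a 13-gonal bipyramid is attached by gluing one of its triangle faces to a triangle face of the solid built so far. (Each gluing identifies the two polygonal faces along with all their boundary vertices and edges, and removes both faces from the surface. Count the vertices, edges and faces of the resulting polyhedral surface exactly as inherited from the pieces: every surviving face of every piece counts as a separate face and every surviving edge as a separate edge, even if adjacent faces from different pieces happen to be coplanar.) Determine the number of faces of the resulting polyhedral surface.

40

A heptagonal antiprism: V=14, E=28, F=16.
Attach a 13-gonal bipyramid (V=15, E=39, F=26) along a 3-gon: merge 3 vertices and 3 edges, delete both glued faces → V=26, E=64, F=40.
Check: V − E + F = 26 − 64 + 40 = 2.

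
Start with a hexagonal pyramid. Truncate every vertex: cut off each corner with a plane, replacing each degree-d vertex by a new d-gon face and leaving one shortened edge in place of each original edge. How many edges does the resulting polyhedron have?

The base solid has V = 7, E = 12, F = 7.
Truncation replaces each original edge-end by a new vertex, so V′ = 2E = 24.
Each original edge survives, and each old vertex of degree d contributes d new edges; summing degrees gives Σd = 2E, so E′ = E + 2E = 3E = 36.
Each original face survives and each original vertex becomes one new face: F′ = F + V = 14.

36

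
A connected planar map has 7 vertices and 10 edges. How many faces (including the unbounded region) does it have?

5

Euler's formula for a connected plane graph: V − E + F = 2, so F = 2 − 7 + 10 = 5.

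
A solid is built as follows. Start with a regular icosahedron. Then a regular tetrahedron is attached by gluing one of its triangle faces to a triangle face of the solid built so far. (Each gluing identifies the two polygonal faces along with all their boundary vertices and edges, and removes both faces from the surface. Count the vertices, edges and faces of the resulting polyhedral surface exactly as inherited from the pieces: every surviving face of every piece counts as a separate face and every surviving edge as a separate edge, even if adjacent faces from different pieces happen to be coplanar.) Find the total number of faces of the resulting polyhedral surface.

A regular icosahedron: V=12, E=30, F=20.
Attach a regular tetrahedron (V=4, E=6, F=4) along a 3-gon: merge 3 vertices and 3 edges, delete both glued faces → V=13, E=33, F=22.
Check: V − E + F = 13 − 33 + 22 = 2.

22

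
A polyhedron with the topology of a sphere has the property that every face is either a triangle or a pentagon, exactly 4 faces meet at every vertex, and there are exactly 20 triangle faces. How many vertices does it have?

30

Let x be the number of pentagons; then F = 20 + x.
Edge–face incidences: 2E = 3·20 + 5·x = 60 + 5x.
Every vertex has degree 4, so 4V = 2E.
Euler: V − E + F = 2 ⇒ (2E)/4 − E + (20 + x) = 2.
Multiply by 8: 2·(2E) − 4·(2E) + 8·(20 + x) = 16, i.e. 160 + 8x − 2·(60 + 5x) = 16.
Collecting terms: −2x + 40 = 16, so −2x = −24, so x = 12.
Then 2E = 60 + 5·12 = 120, so E = 60, V = 2E/4 = 30, F = 20 + 12 = 32.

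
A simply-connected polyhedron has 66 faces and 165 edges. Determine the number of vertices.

Here V − E + F = 2.
V = 2 + E − F = 2 + 165 − 66 = 101.

101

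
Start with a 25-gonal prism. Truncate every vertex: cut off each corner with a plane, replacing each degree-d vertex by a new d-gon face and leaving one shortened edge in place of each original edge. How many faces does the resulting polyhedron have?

77

The base solid has V = 50, E = 75, F = 27.
Truncation replaces each original edge-end by a new vertex, so V′ = 2E = 150.
Each original edge survives, and each old vertex of degree d contributes d new edges; summing degrees gives Σd = 2E, so E′ = E + 2E = 3E = 225.
Each original face survives and each original vertex becomes one new face: F′ = F + V = 77.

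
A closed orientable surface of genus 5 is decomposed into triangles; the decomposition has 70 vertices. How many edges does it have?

234

χ = 2 − 2·5 = -8, and every face is a triangle so 3F = 2E.
V − E + F = -8 with E = 3F/2 gives 70 − (3/2 − 1)·F = -8, so F = 156 and E = 234.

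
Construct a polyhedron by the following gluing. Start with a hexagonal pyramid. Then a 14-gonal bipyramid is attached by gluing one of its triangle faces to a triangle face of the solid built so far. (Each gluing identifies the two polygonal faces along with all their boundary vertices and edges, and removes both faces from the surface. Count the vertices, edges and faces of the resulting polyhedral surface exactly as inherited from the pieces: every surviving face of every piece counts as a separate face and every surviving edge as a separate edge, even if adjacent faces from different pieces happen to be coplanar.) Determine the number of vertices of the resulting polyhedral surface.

A hexagonal pyramid: V=7, E=12, F=7.
Attach a 14-gonal bipyramid (V=16, E=42, F=28) along a 3-gon: merge 3 vertices and 3 edges, delete both glued faces → V=20, E=51, F=33.
Check: V − E + F = 20 − 51 + 33 = 2.

20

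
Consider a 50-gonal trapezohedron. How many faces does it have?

100

The n-trapezohedron (dual of the n-antiprism) has V = 2·50 + 2 = 102, E = 4·50 = 200, F = 2·50 = 100.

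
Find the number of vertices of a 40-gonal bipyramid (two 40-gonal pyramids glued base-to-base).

42

A bipyramid over an n-gon has 2n triangular faces and n + 2 vertices: V = 40 + 2 = 42, E = 3·40 = 120, F = 2·40 = 80.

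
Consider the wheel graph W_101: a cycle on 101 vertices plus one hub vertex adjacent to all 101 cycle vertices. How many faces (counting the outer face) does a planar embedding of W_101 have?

102

W_101 has V = 101 + 1 = 102 vertices and E = 2·101 = 202 edges.
By Euler's formula F = 2 − V + E = 2 − 102 + 202 = 102.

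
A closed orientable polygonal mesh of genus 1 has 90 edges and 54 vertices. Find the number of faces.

For a closed orientable surface of genus 1, χ = 2 − 2·1 = 0.
F = 0 − V + E = 0 − 54 + 90 = 36.

36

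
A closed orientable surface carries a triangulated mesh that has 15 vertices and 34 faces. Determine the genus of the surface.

2

Every face is a triangle, so 2E = 3·34 = 102, giving E = 51.
χ = V − E + F = 15 − 51 + 34 = -2.
For a closed orientable surface χ = 2 − 2g, so g = (2 − (-2))/2 = 2.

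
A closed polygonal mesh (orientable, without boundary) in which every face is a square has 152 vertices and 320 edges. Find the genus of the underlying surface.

5

Every face is a square and each edge borders two faces, so 4F = 2·320, giving F = 160.
χ = V − E + F = 152 − 320 + 160 = -8.
For a closed orientable surface χ = 2 − 2g, so g = (2 − (-8))/2 = 5.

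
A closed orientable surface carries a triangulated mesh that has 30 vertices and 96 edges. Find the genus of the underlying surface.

Every face is a triangle and each edge borders two faces, so 3F = 2·96, giving F = 64.
χ = V − E + F = 30 − 96 + 64 = -2.
For a closed orientable surface χ = 2 − 2g, so g = (2 − (-2))/2 = 2.

2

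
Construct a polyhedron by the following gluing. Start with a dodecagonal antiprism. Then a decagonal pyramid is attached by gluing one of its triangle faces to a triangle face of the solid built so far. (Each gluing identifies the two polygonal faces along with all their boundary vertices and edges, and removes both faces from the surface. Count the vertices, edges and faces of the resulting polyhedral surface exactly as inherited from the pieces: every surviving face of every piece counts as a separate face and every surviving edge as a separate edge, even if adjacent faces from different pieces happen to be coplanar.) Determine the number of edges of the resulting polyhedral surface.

A dodecagonal antiprism: V=24, E=48, F=26.
Attach a decagonal pyramid (V=11, E=20, F=11) along a 3-gon: merge 3 vertices and 3 edges, delete both glued faces → V=32, E=65, F=35.
Check: V − E + F = 32 − 65 + 35 = 2.

65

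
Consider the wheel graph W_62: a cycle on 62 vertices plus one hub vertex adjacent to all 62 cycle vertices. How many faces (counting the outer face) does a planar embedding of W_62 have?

W_62 has V = 62 + 1 = 63 vertices and E = 2·62 = 124 edges.
By Euler's formula F = 2 − V + E = 2 − 63 + 124 = 63.

63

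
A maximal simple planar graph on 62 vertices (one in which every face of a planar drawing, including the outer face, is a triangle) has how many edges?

In a plane triangulation 3F = 2E and V − E + F = 2, so E = 3V − 6 = 3·62 − 6 = 180.

180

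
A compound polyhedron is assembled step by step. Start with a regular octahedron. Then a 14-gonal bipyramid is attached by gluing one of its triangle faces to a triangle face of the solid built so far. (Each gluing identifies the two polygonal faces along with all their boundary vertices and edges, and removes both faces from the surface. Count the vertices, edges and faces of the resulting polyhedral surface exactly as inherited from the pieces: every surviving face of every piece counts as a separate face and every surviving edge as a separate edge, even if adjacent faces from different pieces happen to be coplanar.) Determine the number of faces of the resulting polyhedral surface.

A regular octahedron: V=6, E=12, F=8.
Attach a 14-gonal bipyramid (V=16, E=42, F=28) along a 3-gon: merge 3 vertices and 3 edges, delete both glued faces → V=19, E=51, F=34.
Check: V − E + F = 19 − 51 + 34 = 2.

34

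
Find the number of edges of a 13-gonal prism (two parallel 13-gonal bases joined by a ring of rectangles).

A prism on an n-gon has two n-gon bases and n rectangular sides: V = 2·13 = 26, E = 3·13 = 39, F = 13 + 2 = 15.

39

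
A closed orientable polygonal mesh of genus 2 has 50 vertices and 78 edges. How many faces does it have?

For a closed orientable surface of genus 2, χ = 2 − 2·2 = -2.
F = -2 − V + E = -2 − 50 + 78 = 26.

26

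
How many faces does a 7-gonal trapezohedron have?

14

The n-trapezohedron (dual of the n-antiprism) has V = 2·7 + 2 = 16, E = 4·7 = 28, F = 2·7 = 14.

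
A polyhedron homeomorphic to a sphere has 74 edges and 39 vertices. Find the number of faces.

37

Here V − E + F = 2.
F = 2 − V + E = 2 − 39 + 74 = 37.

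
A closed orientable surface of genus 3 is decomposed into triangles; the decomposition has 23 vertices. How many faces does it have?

χ = 2 − 2·3 = -4, and every face is a triangle so 3F = 2E.
V − E + F = -4 with E = 3F/2 gives 23 − (3/2 − 1)·F = -4, so F = 54 and E = 81.

54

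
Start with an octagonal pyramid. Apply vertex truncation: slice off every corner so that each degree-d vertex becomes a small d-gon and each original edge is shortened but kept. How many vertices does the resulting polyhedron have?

32

The base solid has V = 9, E = 16, F = 9.
Truncation replaces each original edge-end by a new vertex, so V′ = 2E = 32.
Each original edge survives, and each old vertex of degree d contributes d new edges; summing degrees gives Σd = 2E, so E′ = E + 2E = 3E = 48.
Each original face survives and each original vertex becomes one new face: F′ = F + V = 18.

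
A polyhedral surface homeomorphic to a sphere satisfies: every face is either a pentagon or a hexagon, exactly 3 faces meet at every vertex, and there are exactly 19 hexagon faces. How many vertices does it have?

58

Let x be the number of pentagons; then F = 19 + x.
Edge–face incidences: 2E = 6·19 + 5·x = 114 + 5x.
Every vertex has degree 3, so 3V = 2E.
Euler: V − E + F = 2 ⇒ (2E)/3 − E + (19 + x) = 2.
Multiply by 6: 2·(2E) − 3·(2E) + 6·(19 + x) = 12, i.e. 114 + 6x − (114 + 5x) = 12.
Collecting terms: x = 12.
Then 2E = 114 + 5·12 = 174, so E = 87, V = 2E/3 = 58, F = 19 + 12 = 31.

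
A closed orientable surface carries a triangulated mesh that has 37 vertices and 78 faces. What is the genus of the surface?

2

Every face is a triangle, so 2E = 3·78 = 234, giving E = 117.
χ = V − E + F = 37 − 117 + 78 = -2.
For a closed orientable surface χ = 2 − 2g, so g = (2 − (-2))/2 = 2.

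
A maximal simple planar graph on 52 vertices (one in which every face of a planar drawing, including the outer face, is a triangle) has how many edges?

150

In a plane triangulation 3F = 2E and V − E + F = 2, so E = 3V − 6 = 3·52 − 6 = 150.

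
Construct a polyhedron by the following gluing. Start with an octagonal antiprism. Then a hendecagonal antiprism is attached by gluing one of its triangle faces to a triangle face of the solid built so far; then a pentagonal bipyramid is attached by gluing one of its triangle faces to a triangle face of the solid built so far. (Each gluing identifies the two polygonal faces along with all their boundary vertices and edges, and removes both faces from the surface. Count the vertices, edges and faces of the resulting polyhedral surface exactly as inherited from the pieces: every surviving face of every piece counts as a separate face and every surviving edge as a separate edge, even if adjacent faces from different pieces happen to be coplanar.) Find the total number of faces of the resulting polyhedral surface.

48

An octagonal antiprism: V=16, E=32, F=18.
Attach a hendecagonal antiprism (V=22, E=44, F=24) along a 3-gon: merge 3 vertices and 3 edges, delete both glued faces → V=35, E=73, F=40.
Attach a pentagonal bipyramid (V=7, E=15, F=10) along a 3-gon: merge 3 vertices and 3 edges, delete both glued faces → V=39, E=85, F=48.
Check: V − E + F = 39 − 85 + 48 = 2.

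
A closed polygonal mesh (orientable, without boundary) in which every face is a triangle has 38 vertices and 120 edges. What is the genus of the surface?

Every face is a triangle and each edge borders two faces, so 3F = 2·120, giving F = 80.
χ = V − E + F = 38 − 120 + 80 = -2.
For a closed orientable surface χ = 2 − 2g, so g = (2 − (-2))/2 = 2.

2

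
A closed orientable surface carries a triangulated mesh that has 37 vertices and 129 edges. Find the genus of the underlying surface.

Every face is a triangle and each edge borders two faces, so 3F = 2·129, giving F = 86.
χ = V − E + F = 37 − 129 + 86 = -6.
For a closed orientable surface χ = 2 − 2g, so g = (2 − (-6))/2 = 4.

4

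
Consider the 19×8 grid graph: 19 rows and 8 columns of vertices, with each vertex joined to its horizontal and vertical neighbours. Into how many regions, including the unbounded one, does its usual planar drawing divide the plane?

The grid has V = 19·8 = 152 vertices and E = 19·7 + 8·18 = 277 edges.
F = 2 − V + E = 2 − 152 + 277 = 127.

127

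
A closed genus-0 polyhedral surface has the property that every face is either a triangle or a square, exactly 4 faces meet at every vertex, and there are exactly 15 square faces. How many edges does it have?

Let x be the number of triangles; then F = 15 + x.
Edge–face incidences: 2E = 4·15 + 3·x = 60 + 3x.
Every vertex has degree 4, so 4V = 2E.
Euler: V − E + F = 2 ⇒ (2E)/4 − E + (15 + x) = 2.
Multiply by 8: 2·(2E) − 4·(2E) + 8·(15 + x) = 16, i.e. 120 + 8x − 2·(60 + 3x) = 16.
Collecting terms: 2x = 16, so x = 8.
Then 2E = 60 + 3·8 = 84, so E = 42, V = 2E/4 = 21, F = 15 + 8 = 23.

42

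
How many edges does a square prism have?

12

A prism on an n-gon has two n-gon bases and n rectangular sides: V = 2·4 = 8, E = 3·4 = 12, F = 4 + 2 = 6.
Check: V − E + F = 8 − 12 + 6 = 2.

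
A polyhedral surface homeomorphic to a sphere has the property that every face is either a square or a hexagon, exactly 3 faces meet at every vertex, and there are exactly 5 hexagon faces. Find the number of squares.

Let x be the number of squares; then F = 5 + x.
Edge–face incidences: 2E = 6·5 + 4·x = 30 + 4x.
Every vertex has degree 3, so 3V = 2E.
Euler: V − E + F = 2 ⇒ (2E)/3 − E + (5 + x) = 2.
Multiply by 6: 2·(2E) − 3·(2E) + 6·(5 + x) = 12, i.e. 30 + 6x − (30 + 4x) = 12.
Collecting terms: 2x = 12, so x = 6.
Then 2E = 30 + 4·6 = 54, so E = 27, V = 2E/3 = 18, F = 5 + 6 = 11.

6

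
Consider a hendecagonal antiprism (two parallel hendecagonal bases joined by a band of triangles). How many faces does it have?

24

An antiprism on an n-gon has two n-gon caps and 2n triangles: V = 2·11 = 22, E = 4·11 = 44, F = 2·11 + 2 = 24.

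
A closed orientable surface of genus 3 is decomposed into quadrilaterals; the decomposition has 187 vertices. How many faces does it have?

191

χ = 2 − 2·3 = -4, and every face is a square so 4F = 2E.
V − E + F = -4 with E = 4F/2 gives 187 − (4/2 − 1)·F = -4, so F = 191 and E = 382.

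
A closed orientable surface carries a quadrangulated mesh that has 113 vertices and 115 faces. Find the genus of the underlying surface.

2

Every face is a square, so 2E = 4·115 = 460, giving E = 230.
χ = V − E + F = 113 − 230 + 115 = -2.
For a closed orientable surface χ = 2 − 2g, so g = (2 − (-2))/2 = 2.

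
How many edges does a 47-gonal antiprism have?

An antiprism on an n-gon has two n-gon caps and 2n triangles: V = 2·47 = 94, E = 4·47 = 188, F = 2·47 + 2 = 96.

188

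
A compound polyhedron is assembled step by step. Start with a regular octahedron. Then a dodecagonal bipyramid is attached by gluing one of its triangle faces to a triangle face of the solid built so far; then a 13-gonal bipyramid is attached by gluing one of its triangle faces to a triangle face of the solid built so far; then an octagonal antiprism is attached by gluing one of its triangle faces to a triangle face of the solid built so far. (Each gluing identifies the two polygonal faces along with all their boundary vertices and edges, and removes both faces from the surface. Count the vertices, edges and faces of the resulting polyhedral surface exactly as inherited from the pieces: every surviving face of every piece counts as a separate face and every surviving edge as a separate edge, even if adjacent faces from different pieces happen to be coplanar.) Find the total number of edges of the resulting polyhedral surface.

A regular octahedron: V=6, E=12, F=8.
Attach a dodecagonal bipyramid (V=14, E=36, F=24) along a 3-gon: merge 3 vertices and 3 edges, delete both glued faces → V=17, E=45, F=30.
Attach a 13-gonal bipyramid (V=15, E=39, F=26) along a 3-gon: merge 3 vertices and 3 edges, delete both glued faces → V=29, E=81, F=54.
Attach an octagonal antiprism (V=16, E=32, F=18) along a 3-gon: merge 3 vertices and 3 edges, delete both glued faces → V=42, E=110, F=70.
Check: V − E + F = 42 − 110 + 70 = 2.

110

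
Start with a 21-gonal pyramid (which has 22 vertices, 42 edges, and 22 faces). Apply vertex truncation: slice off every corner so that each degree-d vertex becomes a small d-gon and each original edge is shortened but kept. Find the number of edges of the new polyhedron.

126

Truncation replaces each original edge-end by a new vertex, so V′ = 2E = 84.
Each original edge survives, and each old vertex of degree d contributes d new edges; summing degrees gives Σd = 2E, so E′ = E + 2E = 3E = 126.
Each original face survives and each original vertex becomes one new face: F′ = F + V = 44.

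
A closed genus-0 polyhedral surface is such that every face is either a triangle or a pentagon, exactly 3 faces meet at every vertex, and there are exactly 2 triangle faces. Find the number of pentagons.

Let x be the number of pentagons; then F = 2 + x.
Edge–face incidences: 2E = 3·2 + 5·x = 6 + 5x.
Every vertex has degree 3, so 3V = 2E.
Euler: V − E + F = 2 ⇒ (2E)/3 − E + (2 + x) = 2.
Multiply by 6: 2·(2E) − 3·(2E) + 6·(2 + x) = 12, i.e. 12 + 6x − (6 + 5x) = 12.
Collecting terms: x + 6 = 12, so x = 6.
Then 2E = 6 + 5·6 = 36, so E = 18, V = 2E/3 = 12, F = 2 + 6 = 8.

6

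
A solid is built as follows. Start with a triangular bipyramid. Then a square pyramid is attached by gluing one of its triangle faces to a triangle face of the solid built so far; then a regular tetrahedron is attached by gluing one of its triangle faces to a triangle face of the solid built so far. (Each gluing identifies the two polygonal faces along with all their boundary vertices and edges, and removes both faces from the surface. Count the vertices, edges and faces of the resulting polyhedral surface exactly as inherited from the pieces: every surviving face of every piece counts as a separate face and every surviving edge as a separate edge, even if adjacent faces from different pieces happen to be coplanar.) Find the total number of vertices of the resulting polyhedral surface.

8

A triangular bipyramid: V=5, E=9, F=6.
Attach a square pyramid (V=5, E=8, F=5) along a 3-gon: merge 3 vertices and 3 edges, delete both glued faces → V=7, E=14, F=9.
Attach a regular tetrahedron (V=4, E=6, F=4) along a 3-gon: merge 3 vertices and 3 edges, delete both glued faces → V=8, E=17, F=11.
Check: V − E + F = 8 − 17 + 11 = 2.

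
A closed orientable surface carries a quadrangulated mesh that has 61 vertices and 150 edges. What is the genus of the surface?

Every face is a square and each edge borders two faces, so 4F = 2·150, giving F = 75.
χ = V − E + F = 61 − 150 + 75 = -14.
For a closed orientable surface χ = 2 − 2g, so g = (2 − (-14))/2 = 8.

8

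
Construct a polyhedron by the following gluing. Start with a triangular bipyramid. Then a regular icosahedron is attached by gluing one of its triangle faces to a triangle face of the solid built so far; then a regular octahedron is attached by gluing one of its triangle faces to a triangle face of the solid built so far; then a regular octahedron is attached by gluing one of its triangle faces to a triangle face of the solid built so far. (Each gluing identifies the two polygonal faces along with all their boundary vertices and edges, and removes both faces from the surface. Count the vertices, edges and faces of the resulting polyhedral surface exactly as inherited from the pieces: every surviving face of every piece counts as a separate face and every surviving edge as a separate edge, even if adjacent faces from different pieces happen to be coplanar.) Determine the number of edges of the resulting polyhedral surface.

54

A triangular bipyramid: V=5, E=9, F=6.
Attach a regular icosahedron (V=12, E=30, F=20) along a 3-gon: merge 3 vertices and 3 edges, delete both glued faces → V=14, E=36, F=24.
Attach a regular octahedron (V=6, E=12, F=8) along a 3-gon: merge 3 vertices and 3 edges, delete both glued faces → V=17, E=45, F=30.
Attach a regular octahedron (V=6, E=12, F=8) along a 3-gon: merge 3 vertices and 3 edges, delete both glued faces → V=20, E=54, F=36.
Check: V − E + F = 20 − 54 + 36 = 2.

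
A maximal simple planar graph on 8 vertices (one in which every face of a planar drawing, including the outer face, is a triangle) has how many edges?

18

In a plane triangulation 3F = 2E and V − E + F = 2, so E = 3V − 6 = 3·8 − 6 = 18.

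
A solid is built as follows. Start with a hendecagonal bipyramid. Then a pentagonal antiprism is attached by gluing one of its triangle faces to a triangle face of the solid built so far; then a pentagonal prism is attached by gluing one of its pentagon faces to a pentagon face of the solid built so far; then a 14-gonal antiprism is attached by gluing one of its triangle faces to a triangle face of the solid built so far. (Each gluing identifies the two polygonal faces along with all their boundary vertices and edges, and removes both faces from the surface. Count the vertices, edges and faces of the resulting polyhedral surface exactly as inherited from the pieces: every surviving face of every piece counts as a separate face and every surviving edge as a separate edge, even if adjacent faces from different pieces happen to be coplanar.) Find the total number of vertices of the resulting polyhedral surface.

50

A hendecagonal bipyramid: V=13, E=33, F=22.
Attach a pentagonal antiprism (V=10, E=20, F=12) along a 3-gon: merge 3 vertices and 3 edges, delete both glued faces → V=20, E=50, F=32.
Attach a pentagonal prism (V=10, E=15, F=7) along a 5-gon: merge 5 vertices and 5 edges, delete both glued faces → V=25, E=60, F=37.
Attach a 14-gonal antiprism (V=28, E=56, F=30) along a 3-gon: merge 3 vertices and 3 edges, delete both glued faces → V=50, E=113, F=65.
Check: V − E + F = 50 − 113 + 65 = 2.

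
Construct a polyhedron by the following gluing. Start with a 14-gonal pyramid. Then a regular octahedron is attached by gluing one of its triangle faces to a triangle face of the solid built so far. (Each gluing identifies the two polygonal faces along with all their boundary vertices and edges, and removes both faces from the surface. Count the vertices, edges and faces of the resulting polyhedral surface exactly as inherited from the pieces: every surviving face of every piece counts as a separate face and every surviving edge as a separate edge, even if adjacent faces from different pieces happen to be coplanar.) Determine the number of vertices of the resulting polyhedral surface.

A 14-gonal pyramid: V=15, E=28, F=15.
Attach a regular octahedron (V=6, E=12, F=8) along a 3-gon: merge 3 vertices and 3 edges, delete both glued faces → V=18, E=37, F=21.
Check: V − E + F = 18 − 37 + 21 = 2.

18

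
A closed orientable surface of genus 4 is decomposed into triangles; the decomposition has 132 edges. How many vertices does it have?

38

χ = 2 − 2·4 = -6, and every face is a triangle so 3F = 2E.
F = 2E/3 = 88. Then V = -6 + E − F = -6 + 132 − 88 = 38.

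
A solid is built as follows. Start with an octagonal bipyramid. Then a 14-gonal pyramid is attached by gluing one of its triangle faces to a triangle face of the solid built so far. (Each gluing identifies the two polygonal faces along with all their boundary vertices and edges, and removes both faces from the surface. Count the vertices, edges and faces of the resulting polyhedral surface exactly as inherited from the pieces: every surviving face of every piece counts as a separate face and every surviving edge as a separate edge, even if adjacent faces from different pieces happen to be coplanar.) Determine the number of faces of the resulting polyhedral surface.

29

An octagonal bipyramid: V=10, E=24, F=16.
Attach a 14-gonal pyramid (V=15, E=28, F=15) along a 3-gon: merge 3 vertices and 3 edges, delete both glued faces → V=22, E=49, F=29.
Check: V − E + F = 22 − 49 + 29 = 2.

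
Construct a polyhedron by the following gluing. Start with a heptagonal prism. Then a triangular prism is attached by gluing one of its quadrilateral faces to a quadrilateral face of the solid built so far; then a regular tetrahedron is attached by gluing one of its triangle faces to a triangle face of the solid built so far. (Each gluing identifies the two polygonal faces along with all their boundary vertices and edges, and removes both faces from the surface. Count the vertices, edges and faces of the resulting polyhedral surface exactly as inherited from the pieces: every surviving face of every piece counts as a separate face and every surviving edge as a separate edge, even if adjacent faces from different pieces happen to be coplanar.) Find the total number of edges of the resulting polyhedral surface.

A heptagonal prism: V=14, E=21, F=9.
Attach a triangular prism (V=6, E=9, F=5) along a 4-gon: merge 4 vertices and 4 edges, delete both glued faces → V=16, E=26, F=12.
Attach a regular tetrahedron (V=4, E=6, F=4) along a 3-gon: merge 3 vertices and 3 edges, delete both glued faces → V=17, E=29, F=14.
Check: V − E + F = 17 − 29 + 14 = 2.

29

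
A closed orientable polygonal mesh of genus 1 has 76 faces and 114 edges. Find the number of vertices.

38

For a closed orientable surface of genus 1, χ = 2 − 2·1 = 0.
V = 0 + E − F = 0 + 114 − 76 = 38.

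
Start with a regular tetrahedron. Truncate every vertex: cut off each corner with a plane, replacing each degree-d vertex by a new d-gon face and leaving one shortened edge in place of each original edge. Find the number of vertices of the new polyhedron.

The base solid has V = 4, E = 6, F = 4.
Truncation replaces each original edge-end by a new vertex, so V′ = 2E = 12.
Each original edge survives, and each old vertex of degree d contributes d new edges; summing degrees gives Σd = 2E, so E′ = E + 2E = 3E = 18.
Each original face survives and each original vertex becomes one new face: F′ = F + V = 8.

12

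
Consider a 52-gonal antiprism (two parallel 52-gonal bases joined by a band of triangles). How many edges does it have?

208

An antiprism on an n-gon has two n-gon caps and 2n triangles: V = 2·52 = 104, E = 4·52 = 208, F = 2·52 + 2 = 106.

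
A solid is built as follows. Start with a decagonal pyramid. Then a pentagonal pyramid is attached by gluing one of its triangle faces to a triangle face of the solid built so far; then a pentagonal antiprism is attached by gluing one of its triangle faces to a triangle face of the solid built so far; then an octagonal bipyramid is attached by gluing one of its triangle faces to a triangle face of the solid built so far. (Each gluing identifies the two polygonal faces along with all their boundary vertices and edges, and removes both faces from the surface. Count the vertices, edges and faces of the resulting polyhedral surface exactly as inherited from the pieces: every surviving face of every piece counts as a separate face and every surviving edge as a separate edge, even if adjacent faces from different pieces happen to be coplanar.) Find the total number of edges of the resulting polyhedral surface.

A decagonal pyramid: V=11, E=20, F=11.
Attach a pentagonal pyramid (V=6, E=10, F=6) along a 3-gon: merge 3 vertices and 3 edges, delete both glued faces → V=14, E=27, F=15.
Attach a pentagonal antiprism (V=10, E=20, F=12) along a 3-gon: merge 3 vertices and 3 edges, delete both glued faces → V=21, E=44, F=25.
Attach an octagonal bipyramid (V=10, E=24, F=16) along a 3-gon: merge 3 vertices and 3 edges, delete both glued faces → V=28, E=65, F=39.
Check: V − E + F = 28 − 65 + 39 = 2.

65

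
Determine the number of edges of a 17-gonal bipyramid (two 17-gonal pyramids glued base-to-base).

51

A bipyramid over an n-gon has 2n triangular faces and n + 2 vertices: V = 17 + 2 = 19, E = 3·17 = 51, F = 2·17 = 34.
Check: V − E + F = 19 − 51 + 34 = 2.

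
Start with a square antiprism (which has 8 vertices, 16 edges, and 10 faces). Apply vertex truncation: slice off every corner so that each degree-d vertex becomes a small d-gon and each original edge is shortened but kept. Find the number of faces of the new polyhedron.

Truncation replaces each original edge-end by a new vertex, so V′ = 2E = 32.
Each original edge survives, and each old vertex of degree d contributes d new edges; summing degrees gives Σd = 2E, so E′ = E + 2E = 3E = 48.
Each original face survives and each original vertex becomes one new face: F′ = F + V = 18.

18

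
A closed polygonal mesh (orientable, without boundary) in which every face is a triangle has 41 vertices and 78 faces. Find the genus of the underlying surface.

Every face is a triangle, so 2E = 3·78 = 234, giving E = 117.
χ = V − E + F = 41 − 117 + 78 = 2.
For a closed orientable surface χ = 2 − 2g, so g = (2 − (2))/2 = 0.

0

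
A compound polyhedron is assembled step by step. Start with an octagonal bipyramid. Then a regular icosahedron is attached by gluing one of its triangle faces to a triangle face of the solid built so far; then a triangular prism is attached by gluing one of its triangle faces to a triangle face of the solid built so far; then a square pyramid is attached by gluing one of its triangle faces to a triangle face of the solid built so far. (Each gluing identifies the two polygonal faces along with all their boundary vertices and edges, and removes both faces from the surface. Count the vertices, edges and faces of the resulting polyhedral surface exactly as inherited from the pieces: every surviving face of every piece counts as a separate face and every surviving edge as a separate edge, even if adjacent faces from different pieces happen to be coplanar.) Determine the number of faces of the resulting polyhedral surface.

An octagonal bipyramid: V=10, E=24, F=16.
Attach a regular icosahedron (V=12, E=30, F=20) along a 3-gon: merge 3 vertices and 3 edges, delete both glued faces → V=19, E=51, F=34.
Attach a triangular prism (V=6, E=9, F=5) along a 3-gon: merge 3 vertices and 3 edges, delete both glued faces → V=22, E=57, F=37.
Attach a square pyramid (V=5, E=8, F=5) along a 3-gon: merge 3 vertices and 3 edges, delete both glued faces → V=24, E=62, F=40.
Check: V − E + F = 24 − 62 + 40 = 2.

40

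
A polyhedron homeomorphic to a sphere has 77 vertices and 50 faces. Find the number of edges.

125

Here V − E + F = 2.
E = V + F − (2) = 77 + 50 − (2) = 125.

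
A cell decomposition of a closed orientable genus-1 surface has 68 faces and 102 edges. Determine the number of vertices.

34

For a closed orientable surface of genus 1, χ = 2 − 2·1 = 0.
V = 0 + E − F = 0 + 102 − 68 = 34.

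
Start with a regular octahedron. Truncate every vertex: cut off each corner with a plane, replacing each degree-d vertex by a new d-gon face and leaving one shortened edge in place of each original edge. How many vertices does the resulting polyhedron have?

The base solid has V = 6, E = 12, F = 8.
Truncation replaces each original edge-end by a new vertex, so V′ = 2E = 24.
Each original edge survives, and each old vertex of degree d contributes d new edges; summing degrees gives Σd = 2E, so E′ = E + 2E = 3E = 36.
Each original face survives and each original vertex becomes one new face: F′ = F + V = 14.

24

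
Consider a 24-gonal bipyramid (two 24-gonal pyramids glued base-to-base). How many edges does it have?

A bipyramid over an n-gon has 2n triangular faces and n + 2 vertices: V = 24 + 2 = 26, E = 3·24 = 72, F = 2·24 = 48.

72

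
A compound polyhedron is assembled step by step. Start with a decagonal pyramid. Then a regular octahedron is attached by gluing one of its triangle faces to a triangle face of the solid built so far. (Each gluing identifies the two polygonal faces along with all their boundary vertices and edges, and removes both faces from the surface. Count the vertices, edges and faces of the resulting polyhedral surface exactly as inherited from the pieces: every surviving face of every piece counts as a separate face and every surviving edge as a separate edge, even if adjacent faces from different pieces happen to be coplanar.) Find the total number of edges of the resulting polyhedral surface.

A decagonal pyramid: V=11, E=20, F=11.
Attach a regular octahedron (V=6, E=12, F=8) along a 3-gon: merge 3 vertices and 3 edges, delete both glued faces → V=14, E=29, F=17.
Check: V − E + F = 14 − 29 + 17 = 2.

29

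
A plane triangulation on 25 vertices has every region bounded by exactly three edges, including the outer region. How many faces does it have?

In a plane triangulation 3F = 2E and V − E + F = 2, so F = 2V − 4 = 2·25 − 4 = 46.

46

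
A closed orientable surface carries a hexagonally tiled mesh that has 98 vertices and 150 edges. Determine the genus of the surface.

Every face is a hexagon and each edge borders two faces, so 6F = 2·150, giving F = 50.
χ = V − E + F = 98 − 150 + 50 = -2.
For a closed orientable surface χ = 2 − 2g, so g = (2 − (-2))/2 = 2.

2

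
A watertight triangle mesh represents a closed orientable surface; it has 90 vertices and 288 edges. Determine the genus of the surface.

Every face is a triangle and each edge borders two faces, so 3F = 2·288, giving F = 192.
χ = V − E + F = 90 − 288 + 192 = -6.
For a closed orientable surface χ = 2 − 2g, so g = (2 − (-6))/2 = 4.

4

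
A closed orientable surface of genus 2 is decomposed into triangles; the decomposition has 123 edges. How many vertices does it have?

39

χ = 2 − 2·2 = -2, and every face is a triangle so 3F = 2E.
F = 2E/3 = 82. Then V = -2 + E − F = -2 + 123 − 82 = 39.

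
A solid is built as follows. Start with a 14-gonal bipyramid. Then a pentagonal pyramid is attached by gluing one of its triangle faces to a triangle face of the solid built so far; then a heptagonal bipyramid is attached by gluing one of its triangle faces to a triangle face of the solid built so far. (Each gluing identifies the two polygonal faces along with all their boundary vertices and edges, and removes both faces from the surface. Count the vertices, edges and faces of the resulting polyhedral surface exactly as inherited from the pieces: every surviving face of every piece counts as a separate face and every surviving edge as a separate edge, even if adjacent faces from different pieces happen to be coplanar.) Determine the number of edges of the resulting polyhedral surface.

67

A 14-gonal bipyramid: V=16, E=42, F=28.
Attach a pentagonal pyramid (V=6, E=10, F=6) along a 3-gon: merge 3 vertices and 3 edges, delete both glued faces → V=19, E=49, F=32.
Attach a heptagonal bipyramid (V=9, E=21, F=14) along a 3-gon: merge 3 vertices and 3 edges, delete both glued faces → V=25, E=67, F=44.
Check: V − E + F = 25 − 67 + 44 = 2.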